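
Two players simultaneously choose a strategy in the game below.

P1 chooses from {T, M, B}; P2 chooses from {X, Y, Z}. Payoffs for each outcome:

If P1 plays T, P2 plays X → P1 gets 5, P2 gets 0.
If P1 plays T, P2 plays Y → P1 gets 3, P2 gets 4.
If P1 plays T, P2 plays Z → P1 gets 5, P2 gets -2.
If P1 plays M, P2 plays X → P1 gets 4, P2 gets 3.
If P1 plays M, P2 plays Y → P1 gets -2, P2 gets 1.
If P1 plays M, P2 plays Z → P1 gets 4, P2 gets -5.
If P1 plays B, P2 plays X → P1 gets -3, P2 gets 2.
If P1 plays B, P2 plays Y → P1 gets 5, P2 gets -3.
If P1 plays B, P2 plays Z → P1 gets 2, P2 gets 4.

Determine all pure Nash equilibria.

This game has no pure Nash equilibrium.

Mark each player's best response to every combination of opponents' strategies; a profile where every player is best-responding is a pure Nash equilibrium.
P1 against X: payoffs 5, 4, -3 → best response T.
P1 against Y: payoffs 3, -2, 5 → best response B.
P1 against Z: payoffs 5, 4, 2 → best response T.
P2 against T: payoffs 0, 4, -2 → best response Y.
P2 against M: payoffs 3, 1, -5 → best response X.
P2 against B: payoffs 2, -3, 4 → best response Z.
No profile is a mutual best response for all players.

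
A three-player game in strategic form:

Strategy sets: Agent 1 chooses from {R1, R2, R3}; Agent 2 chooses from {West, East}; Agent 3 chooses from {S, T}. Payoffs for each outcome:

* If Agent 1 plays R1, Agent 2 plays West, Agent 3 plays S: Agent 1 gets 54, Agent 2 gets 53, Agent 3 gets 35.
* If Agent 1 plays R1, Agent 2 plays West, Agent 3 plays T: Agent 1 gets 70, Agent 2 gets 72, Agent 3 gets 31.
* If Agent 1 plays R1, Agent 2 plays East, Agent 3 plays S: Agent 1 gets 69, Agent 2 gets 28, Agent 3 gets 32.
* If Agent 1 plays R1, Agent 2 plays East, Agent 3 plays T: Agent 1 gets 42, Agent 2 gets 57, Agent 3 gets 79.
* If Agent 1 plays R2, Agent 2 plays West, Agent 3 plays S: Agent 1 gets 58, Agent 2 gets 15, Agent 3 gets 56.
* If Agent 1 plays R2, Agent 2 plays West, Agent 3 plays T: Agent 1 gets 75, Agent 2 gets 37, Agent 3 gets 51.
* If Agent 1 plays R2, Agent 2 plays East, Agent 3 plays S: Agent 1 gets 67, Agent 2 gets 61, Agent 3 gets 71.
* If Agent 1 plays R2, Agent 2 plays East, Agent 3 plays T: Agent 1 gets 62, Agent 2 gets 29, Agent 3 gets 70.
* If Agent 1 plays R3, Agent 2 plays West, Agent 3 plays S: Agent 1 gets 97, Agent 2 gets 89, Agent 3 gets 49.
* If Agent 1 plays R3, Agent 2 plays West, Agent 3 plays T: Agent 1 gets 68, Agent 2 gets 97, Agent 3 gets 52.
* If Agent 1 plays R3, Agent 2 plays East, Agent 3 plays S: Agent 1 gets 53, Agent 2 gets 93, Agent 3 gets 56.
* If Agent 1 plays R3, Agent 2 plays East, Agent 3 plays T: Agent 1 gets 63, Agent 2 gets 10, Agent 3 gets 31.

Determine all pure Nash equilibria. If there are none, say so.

Agent 1 against (West, S): payoffs 54, 58, 97 → best response R3.
Agent 1 against (West, T): payoffs 70, 75, 68 → best response R2.
Agent 1 against (East, S): payoffs 69, 67, 53 → best response R1.
Agent 1 against (East, T): payoffs 42, 62, 63 → best response R3.
Agent 2 against (R1, S): payoffs 53, 28 → best response West.
Agent 2 against (R1, T): payoffs 72, 57 → best response West.
Agent 2 against (R2, S): payoffs 15, 61 → best response East.
Agent 2 against (R2, T): payoffs 37, 29 → best response West.
Agent 2 against (R3, S): payoffs 89, 93 → best response East.
Agent 2 against (R3, T): payoffs 97, 10 → best response West.
Agent 3 against (R1, West): payoffs 35, 31 → best response S.
Agent 3 against (R1, East): payoffs 32, 79 → best response T.
Agent 3 against (R2, West): payoffs 56, 51 → best response S.
Agent 3 against (R2, East): payoffs 71, 70 → best response S.
Agent 3 against (R3, West): payoffs 49, 52 → best response T.
Agent 3 against (R3, East): payoffs 56, 31 → best response S.
No profile is a mutual best response for all players.

There is no pure-strategy Nash equilibrium.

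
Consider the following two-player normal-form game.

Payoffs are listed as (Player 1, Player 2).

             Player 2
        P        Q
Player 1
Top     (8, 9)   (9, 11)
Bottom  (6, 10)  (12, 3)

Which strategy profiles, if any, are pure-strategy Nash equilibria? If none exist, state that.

There is no pure-strategy Nash equilibrium.

Player 1 against P: payoffs 8, 6 → best response Top.
Player 1 against Q: payoffs 9, 12 → best response Bottom.
Player 2 against Top: payoffs 9, 11 → best response Q.
Player 2 against Bottom: payoffs 10, 3 → best response P.
No profile is a mutual best response for all players.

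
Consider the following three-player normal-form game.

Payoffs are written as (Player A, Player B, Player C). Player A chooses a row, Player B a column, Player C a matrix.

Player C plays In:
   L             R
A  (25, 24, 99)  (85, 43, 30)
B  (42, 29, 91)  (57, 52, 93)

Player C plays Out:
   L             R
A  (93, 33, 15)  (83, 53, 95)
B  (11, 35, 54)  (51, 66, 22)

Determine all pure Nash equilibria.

Player A against (L, In): payoffs 25, 42 → best response B.
Player A against (L, Out): payoffs 93, 11 → best response A.
Player A against (R, In): payoffs 85, 57 → best response A.
Player A against (R, Out): payoffs 83, 51 → best response A.
Player B against (A, In): payoffs 24, 43 → best response R.
Player B against (A, Out): payoffs 33, 53 → best response R.
Player B against (B, In): payoffs 29, 52 → best response R.
Player B against (B, Out): payoffs 35, 66 → best response R.
Player C against (A, L): payoffs 99, 15 → best response In.
Player C against (A, R): payoffs 30, 95 → best response Out.
Player C against (B, L): payoffs 91, 54 → best response In.
Player C against (B, R): payoffs 93, 22 → best response In.
Mutual best responses: (A, R, Out).

Pure NE: (A, R, Out)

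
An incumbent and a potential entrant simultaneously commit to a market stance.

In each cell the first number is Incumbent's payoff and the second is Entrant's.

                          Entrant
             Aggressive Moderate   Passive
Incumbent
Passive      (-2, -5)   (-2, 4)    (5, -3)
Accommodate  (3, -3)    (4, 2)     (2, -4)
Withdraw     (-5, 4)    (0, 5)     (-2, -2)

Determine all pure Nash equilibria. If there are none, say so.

Pure NE: (Accommodate, Moderate)

Incumbent against Aggressive: payoffs -2, 3, -5 → best response Accommodate.
Incumbent against Moderate: payoffs -2, 4, 0 → best response Accommodate.
Incumbent against Passive: payoffs 5, 2, -2 → best response Passive.
Entrant against Passive: payoffs -5, 4, -3 → best response Moderate.
Entrant against Accommodate: payoffs -3, 2, -4 → best response Moderate.
Entrant against Withdraw: payoffs 4, 5, -2 → best response Moderate.
Mutual best responses: (Accommodate, Moderate).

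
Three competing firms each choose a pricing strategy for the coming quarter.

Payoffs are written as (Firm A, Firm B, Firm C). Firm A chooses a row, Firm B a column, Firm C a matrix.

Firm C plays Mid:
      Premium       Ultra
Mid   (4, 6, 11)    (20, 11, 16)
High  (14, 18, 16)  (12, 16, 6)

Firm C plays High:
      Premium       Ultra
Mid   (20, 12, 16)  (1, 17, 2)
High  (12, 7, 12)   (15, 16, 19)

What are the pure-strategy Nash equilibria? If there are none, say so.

Mark each player's best response to every combination of opponents' strategies; a profile where every player is best-responding is a pure Nash equilibrium.
Firm A against (Premium, Mid): payoffs 4, 14 → best response High.
Firm A against (Premium, High): payoffs 20, 12 → best response Mid.
Firm A against (Ultra, Mid): payoffs 20, 12 → best response Mid.
Firm A against (Ultra, High): payoffs 1, 15 → best response High.
Firm B against (Mid, Mid): payoffs 6, 11 → best response Ultra.
Firm B against (Mid, High): payoffs 12, 17 → best response Ultra.
Firm B against (High, Mid): payoffs 18, 16 → best response Premium.
Firm B against (High, High): payoffs 7, 16 → best response Ultra.
Firm C against (Mid, Premium): payoffs 11, 16 → best response High.
Firm C against (Mid, Ultra): payoffs 16, 2 → best response Mid.
Firm C against (High, Premium): payoffs 16, 12 → best response Mid.
Firm C against (High, Ultra): payoffs 6, 19 → best response High.
Mutual best responses: (Mid, Ultra, Mid); (High, Premium, Mid); (High, Ultra, High).

The pure Nash equilibria are (Mid, Ultra, Mid); (High, Premium, Mid); (High, Ultra, High).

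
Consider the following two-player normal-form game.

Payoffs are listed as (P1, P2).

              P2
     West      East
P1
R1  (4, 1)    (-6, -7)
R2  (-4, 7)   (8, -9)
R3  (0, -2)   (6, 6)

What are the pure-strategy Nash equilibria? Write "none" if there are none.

P1 against West: payoffs 4, -4, 0 → best response R1.
P1 against East: payoffs -6, 8, 6 → best response R2.
P2 against R1: payoffs 1, -7 → best response West.
P2 against R2: payoffs 7, -9 → best response West.
P2 against R3: payoffs -2, 6 → best response East.
Mutual best responses: (R1, West).

Pure NE: (R1, West)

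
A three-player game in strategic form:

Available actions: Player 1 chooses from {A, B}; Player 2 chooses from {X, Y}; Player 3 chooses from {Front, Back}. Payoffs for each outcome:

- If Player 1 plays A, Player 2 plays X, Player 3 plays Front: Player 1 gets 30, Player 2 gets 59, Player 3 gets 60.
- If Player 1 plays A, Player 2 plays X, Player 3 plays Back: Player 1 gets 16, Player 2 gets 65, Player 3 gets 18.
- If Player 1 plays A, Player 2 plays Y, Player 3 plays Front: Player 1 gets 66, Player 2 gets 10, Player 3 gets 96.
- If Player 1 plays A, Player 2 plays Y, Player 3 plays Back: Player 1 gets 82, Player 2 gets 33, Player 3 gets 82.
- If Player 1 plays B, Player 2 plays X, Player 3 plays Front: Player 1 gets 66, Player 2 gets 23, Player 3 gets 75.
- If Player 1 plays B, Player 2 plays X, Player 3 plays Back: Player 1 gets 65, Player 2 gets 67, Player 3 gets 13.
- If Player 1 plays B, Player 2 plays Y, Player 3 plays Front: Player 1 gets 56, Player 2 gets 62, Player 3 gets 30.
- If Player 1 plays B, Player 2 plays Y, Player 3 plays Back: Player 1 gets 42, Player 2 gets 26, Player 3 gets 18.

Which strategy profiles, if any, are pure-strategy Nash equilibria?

(A, X, Front): Player 1 can switch to B (30 → 66). Not NE.
(A, X, Back): Player 1 can switch to B (16 → 65). Not NE.
(A, Y, Front): Player 2 can switch to X (10 → 59). Not NE.
(A, Y, Back): Player 2 can switch to X (33 → 65). Not NE.
(B, X, Front): Player 2 can switch to Y (23 → 62). Not NE.
(B, X, Back): Player 3 can switch to Front (13 → 75). Not NE.
(The remaining 2 profiles each have a profitable deviation by the same check.)

none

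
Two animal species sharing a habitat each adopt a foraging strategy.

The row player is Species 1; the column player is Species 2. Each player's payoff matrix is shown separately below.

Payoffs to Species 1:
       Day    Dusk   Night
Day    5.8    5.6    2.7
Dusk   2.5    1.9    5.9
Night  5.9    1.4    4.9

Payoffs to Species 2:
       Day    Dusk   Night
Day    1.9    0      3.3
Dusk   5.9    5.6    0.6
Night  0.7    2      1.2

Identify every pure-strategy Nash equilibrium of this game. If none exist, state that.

No pure-strategy Nash equilibrium.

Species 1 against Day: payoffs 5.8, 2.5, 5.9 → best response Night.
Species 1 against Dusk: payoffs 5.6, 1.9, 1.4 → best response Day.
Species 1 against Night: payoffs 2.7, 5.9, 4.9 → best response Dusk.
Species 2 against Day: payoffs 1.9, 0, 3.3 → best response Night.
Species 2 against Dusk: payoffs 5.9, 5.6, 0.6 → best response Day.
Species 2 against Night: payoffs 0.7, 2, 1.2 → best response Dusk.
No profile is a mutual best response for all players.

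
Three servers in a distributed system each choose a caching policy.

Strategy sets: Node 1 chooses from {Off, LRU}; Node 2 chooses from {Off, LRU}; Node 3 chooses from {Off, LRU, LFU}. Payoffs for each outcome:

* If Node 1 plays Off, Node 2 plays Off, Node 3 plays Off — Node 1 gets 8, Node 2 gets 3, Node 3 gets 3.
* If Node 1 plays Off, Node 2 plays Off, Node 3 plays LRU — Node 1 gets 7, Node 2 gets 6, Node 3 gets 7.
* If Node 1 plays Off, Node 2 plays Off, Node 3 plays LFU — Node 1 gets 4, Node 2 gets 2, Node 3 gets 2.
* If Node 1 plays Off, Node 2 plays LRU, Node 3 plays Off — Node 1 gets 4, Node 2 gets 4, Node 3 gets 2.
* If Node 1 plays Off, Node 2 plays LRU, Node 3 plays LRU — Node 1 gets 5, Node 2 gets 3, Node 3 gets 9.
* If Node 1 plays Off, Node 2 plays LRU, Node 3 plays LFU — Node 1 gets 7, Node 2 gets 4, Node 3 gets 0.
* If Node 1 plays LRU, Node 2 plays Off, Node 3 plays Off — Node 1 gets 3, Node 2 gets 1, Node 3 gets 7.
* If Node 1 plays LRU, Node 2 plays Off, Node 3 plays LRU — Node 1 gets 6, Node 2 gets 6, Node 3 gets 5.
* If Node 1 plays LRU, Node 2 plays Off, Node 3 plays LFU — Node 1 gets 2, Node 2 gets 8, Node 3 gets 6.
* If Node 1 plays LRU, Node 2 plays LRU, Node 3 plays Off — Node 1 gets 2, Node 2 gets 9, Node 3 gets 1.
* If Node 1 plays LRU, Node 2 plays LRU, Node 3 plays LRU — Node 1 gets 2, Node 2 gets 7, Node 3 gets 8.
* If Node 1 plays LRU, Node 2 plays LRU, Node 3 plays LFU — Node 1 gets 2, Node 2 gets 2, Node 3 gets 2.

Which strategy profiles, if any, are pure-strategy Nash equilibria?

(Off, Off, Off): Node 2 can switch to LRU (3 → 4). Not NE.
(Off, Off, LRU): Node 1 gets 7, best alternative 6; Node 2 gets 6, best alternative 3; Node 3 gets 7, best alternative 3. No profitable deviation — NE.
(Off, Off, LFU): Node 2 can switch to LRU (2 → 4). Not NE.
(Off, LRU, Off): Node 3 can switch to LRU (2 → 9). Not NE.
(Off, LRU, LRU): Node 2 can switch to Off (3 → 6). Not NE.
(Off, LRU, LFU): Node 3 can switch to Off (0 → 2). Not NE.
(LRU, Off, Off): Node 1 can switch to Off (3 → 8). Not NE.
(The remaining 5 profiles each have a profitable deviation by the same check.)

Pure NE: (Off, Off, LRU)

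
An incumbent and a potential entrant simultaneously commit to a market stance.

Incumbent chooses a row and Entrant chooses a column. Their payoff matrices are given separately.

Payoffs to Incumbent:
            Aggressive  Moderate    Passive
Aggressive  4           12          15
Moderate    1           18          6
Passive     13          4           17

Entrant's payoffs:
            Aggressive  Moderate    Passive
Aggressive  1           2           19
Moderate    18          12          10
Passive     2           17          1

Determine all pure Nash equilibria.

(Aggressive, Aggressive): Incumbent can switch to Passive (4 → 13). Not NE.
(Aggressive, Moderate): Incumbent can switch to Moderate (12 → 18). Not NE.
(Aggressive, Passive): Incumbent can switch to Passive (15 → 17). Not NE.
(Moderate, Aggressive): Incumbent can switch to Aggressive (1 → 4). Not NE.
(Moderate, Moderate): Entrant can switch to Aggressive (12 → 18). Not NE.
(Moderate, Passive): Incumbent can switch to Aggressive (6 → 15). Not NE.
(Passive, Aggressive): Entrant can switch to Moderate (2 → 17). Not NE.
(Passive, Moderate): Incumbent can switch to Aggressive (4 → 12). Not NE.
(The remaining 1 profile has a profitable deviation by the same check.)

There is no pure-strategy Nash equilibrium.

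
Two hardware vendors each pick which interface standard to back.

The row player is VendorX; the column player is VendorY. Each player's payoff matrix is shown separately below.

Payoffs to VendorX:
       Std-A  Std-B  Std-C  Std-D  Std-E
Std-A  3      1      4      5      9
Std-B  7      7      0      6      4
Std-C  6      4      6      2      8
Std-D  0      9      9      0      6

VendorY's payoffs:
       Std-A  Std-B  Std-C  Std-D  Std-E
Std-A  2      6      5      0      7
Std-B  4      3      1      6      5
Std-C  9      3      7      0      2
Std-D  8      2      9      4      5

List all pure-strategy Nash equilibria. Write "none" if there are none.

(Std-A, Std-A): VendorX can switch to Std-B (3 → 7). Not NE.
(Std-A, Std-B): VendorX can switch to Std-B (1 → 7). Not NE.
(Std-A, Std-C): VendorX can switch to Std-C (4 → 6). Not NE.
(Std-A, Std-D): VendorX can switch to Std-B (5 → 6). Not NE.
(Std-A, Std-E): VendorX gets 9, best alternative 8; VendorY gets 7, best alternative 6. No profitable deviation — NE.
(Std-B, Std-A): VendorY can switch to Std-D (4 → 6). Not NE.
(Std-B, Std-B): VendorX can switch to Std-D (7 → 9). Not NE.
(Std-B, Std-C): VendorX can switch to Std-A (0 → 4). Not NE.
(Std-B, Std-D): VendorX gets 6, best alternative 5; VendorY gets 6, best alternative 5. No profitable deviation — NE.
(Std-B, Std-E): VendorX can switch to Std-A (4 → 9). Not NE.
(Std-D, Std-C): VendorX gets 9, best alternative 6; VendorY gets 9, best alternative 8. No profitable deviation — NE.
(The remaining 9 profiles each have a profitable deviation by the same check.)

(Std-A, Std-E), (Std-B, Std-D), (Std-D, Std-C)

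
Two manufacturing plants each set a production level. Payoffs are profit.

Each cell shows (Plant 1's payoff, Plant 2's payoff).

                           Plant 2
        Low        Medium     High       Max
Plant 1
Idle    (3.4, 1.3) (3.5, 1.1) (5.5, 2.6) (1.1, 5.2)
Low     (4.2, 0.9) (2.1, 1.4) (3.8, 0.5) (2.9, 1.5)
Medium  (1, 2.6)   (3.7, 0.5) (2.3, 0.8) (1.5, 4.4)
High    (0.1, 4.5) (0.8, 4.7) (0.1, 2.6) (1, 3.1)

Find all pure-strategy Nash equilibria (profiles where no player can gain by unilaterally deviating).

Plant 1 against Low: payoffs 3.4, 4.2, 1, 0.1 → best response Low.
Plant 1 against Medium: payoffs 3.5, 2.1, 3.7, 0.8 → best response Medium.
Plant 1 against High: payoffs 5.5, 3.8, 2.3, 0.1 → best response Idle.
Plant 1 against Max: payoffs 1.1, 2.9, 1.5, 1 → best response Low.
Plant 2 against Idle: payoffs 1.3, 1.1, 2.6, 5.2 → best response Max.
Plant 2 against Low: payoffs 0.9, 1.4, 0.5, 1.5 → best response Max.
Plant 2 against Medium: payoffs 2.6, 0.5, 0.8, 4.4 → best response Max.
Plant 2 against High: payoffs 4.5, 4.7, 2.6, 3.1 → best response Medium.
Mutual best responses: (Low, Max).

(Low, Max)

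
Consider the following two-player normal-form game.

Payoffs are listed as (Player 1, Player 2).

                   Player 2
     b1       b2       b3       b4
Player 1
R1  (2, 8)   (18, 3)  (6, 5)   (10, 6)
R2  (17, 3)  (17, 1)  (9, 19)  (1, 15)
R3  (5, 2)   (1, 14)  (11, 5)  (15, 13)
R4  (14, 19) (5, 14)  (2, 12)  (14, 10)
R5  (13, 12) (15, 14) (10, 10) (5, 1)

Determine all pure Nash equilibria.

Player 1 against b1: payoffs 2, 17, 5, 14, 13 → best response R2.
Player 1 against b2: payoffs 18, 17, 1, 5, 15 → best response R1.
Player 1 against b3: payoffs 6, 9, 11, 2, 10 → best response R3.
Player 1 against b4: payoffs 10, 1, 15, 14, 5 → best response R3.
Player 2 against R1: payoffs 8, 3, 5, 6 → best response b1.
Player 2 against R2: payoffs 3, 1, 19, 15 → best response b3.
Player 2 against R3: payoffs 2, 14, 5, 13 → best response b2.
Player 2 against R4: payoffs 19, 14, 12, 10 → best response b1.
Player 2 against R5: payoffs 12, 14, 10, 1 → best response b2.
No profile is a mutual best response for all players.

none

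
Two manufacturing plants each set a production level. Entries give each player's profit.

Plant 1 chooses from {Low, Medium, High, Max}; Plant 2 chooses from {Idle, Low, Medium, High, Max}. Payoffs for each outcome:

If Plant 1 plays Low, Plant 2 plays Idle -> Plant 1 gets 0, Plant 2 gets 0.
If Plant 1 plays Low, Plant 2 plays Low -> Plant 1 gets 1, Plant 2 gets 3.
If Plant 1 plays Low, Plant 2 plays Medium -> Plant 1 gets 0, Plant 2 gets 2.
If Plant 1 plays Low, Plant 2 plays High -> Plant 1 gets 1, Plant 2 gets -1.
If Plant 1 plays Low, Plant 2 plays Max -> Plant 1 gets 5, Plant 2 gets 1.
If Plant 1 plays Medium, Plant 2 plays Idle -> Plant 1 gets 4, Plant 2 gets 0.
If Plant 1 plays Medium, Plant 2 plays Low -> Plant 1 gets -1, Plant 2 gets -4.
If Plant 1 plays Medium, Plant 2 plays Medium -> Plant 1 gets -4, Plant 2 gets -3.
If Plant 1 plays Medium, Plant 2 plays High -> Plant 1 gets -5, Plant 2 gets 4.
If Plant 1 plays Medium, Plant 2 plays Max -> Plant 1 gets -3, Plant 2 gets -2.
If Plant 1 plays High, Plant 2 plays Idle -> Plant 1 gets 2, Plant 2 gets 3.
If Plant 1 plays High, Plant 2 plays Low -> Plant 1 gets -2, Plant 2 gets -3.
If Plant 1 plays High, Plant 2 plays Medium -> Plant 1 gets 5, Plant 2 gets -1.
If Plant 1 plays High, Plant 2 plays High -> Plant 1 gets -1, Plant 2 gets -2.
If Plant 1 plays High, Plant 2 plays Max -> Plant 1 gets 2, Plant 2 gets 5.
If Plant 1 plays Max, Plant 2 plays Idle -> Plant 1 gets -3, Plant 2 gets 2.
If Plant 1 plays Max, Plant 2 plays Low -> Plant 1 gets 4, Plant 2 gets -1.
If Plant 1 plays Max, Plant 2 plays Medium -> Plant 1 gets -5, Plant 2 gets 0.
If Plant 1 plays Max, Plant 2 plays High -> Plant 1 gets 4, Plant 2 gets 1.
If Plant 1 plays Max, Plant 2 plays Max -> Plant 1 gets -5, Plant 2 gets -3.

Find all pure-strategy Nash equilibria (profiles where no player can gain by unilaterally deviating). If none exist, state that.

(Low, Idle): Plant 1 can switch to Medium (0 → 4). Not NE.
(Low, Low): Plant 1 can switch to Max (1 → 4). Not NE.
(Low, Medium): Plant 1 can switch to High (0 → 5). Not NE.
(Low, High): Plant 1 can switch to Max (1 → 4). Not NE.
(Low, Max): Plant 2 can switch to Low (1 → 3). Not NE.
(Medium, Idle): Plant 2 can switch to High (0 → 4). Not NE.
(Medium, Low): Plant 1 can switch to Low (-1 → 1). Not NE.
(Medium, Medium): Plant 1 can switch to Low (-4 → 0). Not NE.
(The remaining 12 profiles each have a profitable deviation by the same check.)

No pure-strategy Nash equilibrium.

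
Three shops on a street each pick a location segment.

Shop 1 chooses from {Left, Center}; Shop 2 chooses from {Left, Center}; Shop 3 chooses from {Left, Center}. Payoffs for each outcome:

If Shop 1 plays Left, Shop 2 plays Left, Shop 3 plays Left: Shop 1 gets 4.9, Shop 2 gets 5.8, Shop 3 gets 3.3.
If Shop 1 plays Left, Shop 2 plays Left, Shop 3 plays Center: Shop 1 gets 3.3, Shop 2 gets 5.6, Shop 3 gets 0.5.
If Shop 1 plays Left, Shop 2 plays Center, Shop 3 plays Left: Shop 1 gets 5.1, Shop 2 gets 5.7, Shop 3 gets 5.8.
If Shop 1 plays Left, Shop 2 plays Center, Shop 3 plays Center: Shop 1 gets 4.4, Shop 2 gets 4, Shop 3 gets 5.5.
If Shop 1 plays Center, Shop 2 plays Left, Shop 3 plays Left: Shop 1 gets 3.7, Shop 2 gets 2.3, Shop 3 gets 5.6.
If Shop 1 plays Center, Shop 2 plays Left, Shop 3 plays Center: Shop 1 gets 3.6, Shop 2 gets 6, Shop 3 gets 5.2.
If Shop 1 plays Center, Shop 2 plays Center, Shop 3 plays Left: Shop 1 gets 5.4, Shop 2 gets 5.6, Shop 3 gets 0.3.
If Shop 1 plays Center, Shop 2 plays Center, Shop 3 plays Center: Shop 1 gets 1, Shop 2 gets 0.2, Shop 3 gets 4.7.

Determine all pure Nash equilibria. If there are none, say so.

Pure NE: (Left, Left, Left)

Check each profile: it is a Nash equilibrium iff no player can strictly gain by switching unilaterally.
(Left, Left, Left): Shop 1 gets 4.9, best alternative 3.7; Shop 2 gets 5.8, best alternative 5.7; Shop 3 gets 3.3, best alternative 0.5. No profitable deviation — NE.
(Left, Left, Center): Shop 1 can switch to Center (3.3 → 3.6). Not NE.
(Left, Center, Left): Shop 1 can switch to Center (5.1 → 5.4). Not NE.
(Left, Center, Center): Shop 2 can switch to Left (4 → 5.6). Not NE.
(Center, Left, Left): Shop 1 can switch to Left (3.7 → 4.9). Not NE.
(Center, Left, Center): Shop 3 can switch to Left (5.2 → 5.6). Not NE.
(Center, Center, Left): Shop 3 can switch to Center (0.3 → 4.7). Not NE.
(Center, Center, Center): Shop 1 can switch to Left (1 → 4.4). Not NE.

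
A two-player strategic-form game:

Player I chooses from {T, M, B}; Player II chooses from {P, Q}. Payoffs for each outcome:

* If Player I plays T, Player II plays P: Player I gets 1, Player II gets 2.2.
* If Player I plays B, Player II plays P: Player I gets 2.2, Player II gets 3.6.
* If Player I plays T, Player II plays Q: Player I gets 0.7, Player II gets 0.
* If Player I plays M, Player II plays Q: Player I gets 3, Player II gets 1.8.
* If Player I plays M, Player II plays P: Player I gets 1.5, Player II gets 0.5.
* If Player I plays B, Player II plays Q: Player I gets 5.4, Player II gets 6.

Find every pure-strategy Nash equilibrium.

The unique pure-strategy Nash equilibrium is (B, Q).

Mark each player's best response to every combination of opponents' strategies; a profile where every player is best-responding is a pure Nash equilibrium.
Player I against P: payoffs 1, 1.5, 2.2 → best response B.
Player I against Q: payoffs 0.7, 3, 5.4 → best response B.
Player II against T: payoffs 2.2, 0 → best response P.
Player II against M: payoffs 0.5, 1.8 → best response Q.
Player II against B: payoffs 3.6, 6 → best response Q.
Mutual best responses: (B, Q).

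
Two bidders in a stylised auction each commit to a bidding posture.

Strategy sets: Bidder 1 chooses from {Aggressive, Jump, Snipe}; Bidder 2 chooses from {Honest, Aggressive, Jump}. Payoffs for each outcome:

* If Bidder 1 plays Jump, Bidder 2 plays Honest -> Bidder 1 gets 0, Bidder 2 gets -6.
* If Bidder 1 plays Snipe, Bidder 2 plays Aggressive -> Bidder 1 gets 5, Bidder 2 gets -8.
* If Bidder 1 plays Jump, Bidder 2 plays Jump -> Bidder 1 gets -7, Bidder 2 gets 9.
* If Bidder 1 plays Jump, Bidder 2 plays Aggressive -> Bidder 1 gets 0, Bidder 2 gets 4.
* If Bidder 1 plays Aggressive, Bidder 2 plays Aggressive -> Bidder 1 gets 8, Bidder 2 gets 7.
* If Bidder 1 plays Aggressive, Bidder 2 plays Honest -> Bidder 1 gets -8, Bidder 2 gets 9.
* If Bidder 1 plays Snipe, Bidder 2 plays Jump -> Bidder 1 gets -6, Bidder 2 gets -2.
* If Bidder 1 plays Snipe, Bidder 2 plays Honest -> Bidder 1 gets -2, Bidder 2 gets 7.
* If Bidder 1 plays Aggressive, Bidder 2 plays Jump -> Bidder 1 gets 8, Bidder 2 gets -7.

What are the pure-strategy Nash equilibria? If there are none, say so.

none

For each player, find the best response to each opponent profile; mutual best responses are the pure NE.
Bidder 1 against Honest: payoffs -8, 0, -2 → best response Jump.
Bidder 1 against Aggressive: payoffs 8, 0, 5 → best response Aggressive.
Bidder 1 against Jump: payoffs 8, -7, -6 → best response Aggressive.
Bidder 2 against Aggressive: payoffs 9, 7, -7 → best response Honest.
Bidder 2 against Jump: payoffs -6, 4, 9 → best response Jump.
Bidder 2 against Snipe: payoffs 7, -8, -2 → best response Honest.
No profile is a mutual best response for all players.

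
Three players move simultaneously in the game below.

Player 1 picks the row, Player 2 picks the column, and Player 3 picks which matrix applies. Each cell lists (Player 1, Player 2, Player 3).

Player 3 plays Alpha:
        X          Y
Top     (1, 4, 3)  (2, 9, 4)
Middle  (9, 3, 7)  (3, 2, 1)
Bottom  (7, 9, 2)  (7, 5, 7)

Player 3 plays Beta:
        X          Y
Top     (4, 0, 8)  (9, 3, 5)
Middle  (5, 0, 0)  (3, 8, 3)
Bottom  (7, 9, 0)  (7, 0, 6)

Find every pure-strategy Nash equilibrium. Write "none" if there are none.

The pure Nash equilibria are (Top, Y, Beta) and (Middle, X, Alpha).

(Top, X, Alpha): Player 1 can switch to Middle (1 → 9). Not NE.
(Top, X, Beta): Player 1 can switch to Middle (4 → 5). Not NE.
(Top, Y, Alpha): Player 1 can switch to Middle (2 → 3). Not NE.
(Top, Y, Beta): Player 1 gets 9, best alternative 7; Player 2 gets 3, best alternative 0; Player 3 gets 5, best alternative 4. No profitable deviation — NE.
(Middle, X, Alpha): Player 1 gets 9, best alternative 7; Player 2 gets 3, best alternative 2; Player 3 gets 7, best alternative 0. No profitable deviation — NE.
(Middle, X, Beta): Player 1 can switch to Bottom (5 → 7). Not NE.
(Middle, Y, Alpha): Player 1 can switch to Bottom (3 → 7). Not NE.
(Middle, Y, Beta): Player 1 can switch to Top (3 → 9). Not NE.
(Bottom, X, Alpha): Player 1 can switch to Middle (7 → 9). Not NE.
(Bottom, X, Beta): Player 3 can switch to Alpha (0 → 2). Not NE.
(Bottom, Y, Alpha): Player 2 can switch to X (5 → 9). Not NE.
(Bottom, Y, Beta): Player 1 can switch to Top (7 → 9). Not NE.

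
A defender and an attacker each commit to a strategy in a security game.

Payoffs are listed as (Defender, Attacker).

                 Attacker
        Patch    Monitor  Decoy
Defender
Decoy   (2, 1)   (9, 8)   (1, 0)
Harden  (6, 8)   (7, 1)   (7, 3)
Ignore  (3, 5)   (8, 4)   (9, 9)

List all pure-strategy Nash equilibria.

For each strategy profile, look for a profitable unilateral deviation.
(Decoy, Patch): Defender can switch to Harden (2 → 6). Not NE.
(Decoy, Monitor): Defender gets 9, best alternative 8; Attacker gets 8, best alternative 1. No profitable deviation — NE.
(Decoy, Decoy): Defender can switch to Harden (1 → 7). Not NE.
(Harden, Patch): Defender gets 6, best alternative 3; Attacker gets 8, best alternative 3. No profitable deviation — NE.
(Harden, Monitor): Defender can switch to Decoy (7 → 9). Not NE.
(Harden, Decoy): Defender can switch to Ignore (7 → 9). Not NE.
(Ignore, Patch): Defender can switch to Harden (3 → 6). Not NE.
(Ignore, Monitor): Defender can switch to Decoy (8 → 9). Not NE.
(Ignore, Decoy): Defender gets 9, best alternative 7; Attacker gets 9, best alternative 5. No profitable deviation — NE.

(Decoy, Monitor), (Harden, Patch), (Ignore, Decoy)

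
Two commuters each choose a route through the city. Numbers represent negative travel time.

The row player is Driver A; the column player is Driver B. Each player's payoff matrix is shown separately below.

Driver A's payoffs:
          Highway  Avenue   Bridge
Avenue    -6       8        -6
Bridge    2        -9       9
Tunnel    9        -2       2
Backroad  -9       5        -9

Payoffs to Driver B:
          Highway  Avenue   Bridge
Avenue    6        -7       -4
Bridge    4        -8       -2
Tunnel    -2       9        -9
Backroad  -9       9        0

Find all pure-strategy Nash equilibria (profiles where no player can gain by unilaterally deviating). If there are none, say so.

There is no pure-strategy Nash equilibrium.

Driver A against Highway: payoffs -6, 2, 9, -9 → best response Tunnel.
Driver A against Avenue: payoffs 8, -9, -2, 5 → best response Avenue.
Driver A against Bridge: payoffs -6, 9, 2, -9 → best response Bridge.
Driver B against Avenue: payoffs 6, -7, -4 → best response Highway.
Driver B against Bridge: payoffs 4, -8, -2 → best response Highway.
Driver B against Tunnel: payoffs -2, 9, -9 → best response Avenue.
Driver B against Backroad: payoffs -9, 9, 0 → best response Avenue.
No profile is a mutual best response for all players.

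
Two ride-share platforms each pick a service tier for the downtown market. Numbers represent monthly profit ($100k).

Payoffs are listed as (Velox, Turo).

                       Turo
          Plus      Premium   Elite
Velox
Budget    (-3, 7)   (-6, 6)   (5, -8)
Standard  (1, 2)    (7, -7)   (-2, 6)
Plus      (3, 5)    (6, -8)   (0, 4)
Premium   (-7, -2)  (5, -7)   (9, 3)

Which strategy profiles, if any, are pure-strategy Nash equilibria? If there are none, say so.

Velox against Plus: payoffs -3, 1, 3, -7 → best response Plus.
Velox against Premium: payoffs -6, 7, 6, 5 → best response Standard.
Velox against Elite: payoffs 5, -2, 0, 9 → best response Premium.
Turo against Budget: payoffs 7, 6, -8 → best response Plus.
Turo against Standard: payoffs 2, -7, 6 → best response Elite.
Turo against Plus: payoffs 5, -8, 4 → best response Plus.
Turo against Premium: payoffs -2, -7, 3 → best response Elite.
Mutual best responses: (Plus, Plus); (Premium, Elite).

The pure Nash equilibria are (Plus, Plus), (Premium, Elite).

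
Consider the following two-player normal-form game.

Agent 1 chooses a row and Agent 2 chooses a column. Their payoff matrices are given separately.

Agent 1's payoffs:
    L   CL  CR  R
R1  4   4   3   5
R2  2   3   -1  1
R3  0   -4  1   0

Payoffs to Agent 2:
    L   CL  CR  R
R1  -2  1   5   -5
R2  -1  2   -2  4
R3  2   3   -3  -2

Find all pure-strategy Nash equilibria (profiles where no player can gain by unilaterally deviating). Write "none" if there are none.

(R1, L): Agent 2 can switch to CL (-2 → 1). Not NE.
(R1, CL): Agent 2 can switch to CR (1 → 5). Not NE.
(R1, CR): Agent 1 gets 3, best alternative 1; Agent 2 gets 5, best alternative 1. No profitable deviation — NE.
(R1, R): Agent 2 can switch to L (-5 → -2). Not NE.
(R2, L): Agent 1 can switch to R1 (2 → 4). Not NE.
(R2, CL): Agent 1 can switch to R1 (3 → 4). Not NE.
(R2, CR): Agent 1 can switch to R1 (-1 → 3). Not NE.
(The remaining 5 profiles each have a profitable deviation by the same check.)

The unique pure-strategy Nash equilibrium is (R1, CR).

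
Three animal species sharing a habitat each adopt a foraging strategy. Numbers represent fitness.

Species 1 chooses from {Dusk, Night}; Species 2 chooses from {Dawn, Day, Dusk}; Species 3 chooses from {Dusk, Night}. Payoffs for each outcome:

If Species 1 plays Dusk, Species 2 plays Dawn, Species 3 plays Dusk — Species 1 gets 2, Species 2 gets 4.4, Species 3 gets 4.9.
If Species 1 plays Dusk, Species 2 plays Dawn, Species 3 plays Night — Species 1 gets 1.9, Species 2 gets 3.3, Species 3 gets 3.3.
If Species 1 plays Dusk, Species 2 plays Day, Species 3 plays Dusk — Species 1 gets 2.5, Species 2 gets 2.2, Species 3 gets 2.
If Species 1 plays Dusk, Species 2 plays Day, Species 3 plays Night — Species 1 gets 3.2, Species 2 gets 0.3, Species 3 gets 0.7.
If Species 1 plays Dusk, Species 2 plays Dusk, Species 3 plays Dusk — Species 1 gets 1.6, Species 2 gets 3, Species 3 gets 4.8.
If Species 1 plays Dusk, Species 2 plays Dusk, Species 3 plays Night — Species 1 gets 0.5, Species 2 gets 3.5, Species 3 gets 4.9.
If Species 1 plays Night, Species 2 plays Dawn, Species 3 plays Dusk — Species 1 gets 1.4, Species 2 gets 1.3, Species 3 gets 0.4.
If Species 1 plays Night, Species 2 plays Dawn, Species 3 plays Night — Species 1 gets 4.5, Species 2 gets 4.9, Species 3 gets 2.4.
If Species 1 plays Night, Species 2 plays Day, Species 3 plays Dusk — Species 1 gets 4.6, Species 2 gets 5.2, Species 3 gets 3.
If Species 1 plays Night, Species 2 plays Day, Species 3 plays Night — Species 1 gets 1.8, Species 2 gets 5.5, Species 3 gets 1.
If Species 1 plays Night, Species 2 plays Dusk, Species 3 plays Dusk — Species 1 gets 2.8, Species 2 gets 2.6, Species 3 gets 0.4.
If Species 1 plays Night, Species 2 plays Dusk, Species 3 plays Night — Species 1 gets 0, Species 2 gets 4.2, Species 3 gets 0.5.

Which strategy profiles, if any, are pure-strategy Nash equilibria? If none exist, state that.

Pure-strategy Nash equilibria: (Dusk, Dawn, Dusk) and (Dusk, Dusk, Night) and (Night, Day, Dusk)

Check each profile: it is a Nash equilibrium iff no player can strictly gain by switching unilaterally.
(Dusk, Dawn, Dusk): Species 1 gets 2, best alternative 1.4; Species 2 gets 4.4, best alternative 3; Species 3 gets 4.9, best alternative 3.3. No profitable deviation — NE.
(Dusk, Dawn, Night): Species 1 can switch to Night (1.9 → 4.5). Not NE.
(Dusk, Day, Dusk): Species 1 can switch to Night (2.5 → 4.6). Not NE.
(Dusk, Day, Night): Species 2 can switch to Dawn (0.3 → 3.3). Not NE.
(Dusk, Dusk, Dusk): Species 1 can switch to Night (1.6 → 2.8). Not NE.
(Dusk, Dusk, Night): Species 1 gets 0.5, best alternative 0; Species 2 gets 3.5, best alternative 3.3; Species 3 gets 4.9, best alternative 4.8. No profitable deviation — NE.
(Night, Dawn, Dusk): Species 1 can switch to Dusk (1.4 → 2). Not NE.
(Night, Dawn, Night): Species 2 can switch to Day (4.9 → 5.5). Not NE.
(Night, Day, Dusk): Species 1 gets 4.6, best alternative 2.5; Species 2 gets 5.2, best alternative 2.6; Species 3 gets 3, best alternative 1. No profitable deviation — NE.
(Night, Day, Night): Species 1 can switch to Dusk (1.8 → 3.2). Not NE.
(Night, Dusk, Dusk): Species 2 can switch to Day (2.6 → 5.2). Not NE.
(Night, Dusk, Night): Species 1 can switch to Dusk (0 → 0.5). Not NE.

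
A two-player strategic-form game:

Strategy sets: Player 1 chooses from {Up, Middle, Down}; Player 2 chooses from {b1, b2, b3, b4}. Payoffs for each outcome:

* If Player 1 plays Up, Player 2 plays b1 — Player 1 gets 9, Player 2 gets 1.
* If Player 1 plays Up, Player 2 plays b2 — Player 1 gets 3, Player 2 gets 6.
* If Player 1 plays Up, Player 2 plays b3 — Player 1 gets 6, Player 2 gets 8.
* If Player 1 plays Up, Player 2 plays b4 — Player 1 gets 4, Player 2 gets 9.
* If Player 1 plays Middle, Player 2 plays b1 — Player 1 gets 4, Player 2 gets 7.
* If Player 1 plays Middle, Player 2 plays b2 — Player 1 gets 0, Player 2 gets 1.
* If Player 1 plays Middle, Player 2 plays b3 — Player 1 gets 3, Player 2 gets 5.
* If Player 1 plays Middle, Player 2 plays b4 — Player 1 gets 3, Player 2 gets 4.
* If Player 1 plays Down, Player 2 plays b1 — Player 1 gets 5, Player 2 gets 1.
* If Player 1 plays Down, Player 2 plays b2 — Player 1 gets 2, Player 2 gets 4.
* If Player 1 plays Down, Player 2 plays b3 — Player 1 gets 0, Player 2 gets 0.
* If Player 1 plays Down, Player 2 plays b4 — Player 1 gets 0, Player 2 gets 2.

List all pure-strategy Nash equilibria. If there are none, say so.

(Up, b1): Player 2 can switch to b2 (1 → 6). Not NE.
(Up, b2): Player 2 can switch to b3 (6 → 8). Not NE.
(Up, b3): Player 2 can switch to b4 (8 → 9). Not NE.
(Up, b4): Player 1 gets 4, best alternative 3; Player 2 gets 9, best alternative 8. No profitable deviation — NE.
(Middle, b1): Player 1 can switch to Up (4 → 9). Not NE.
(Middle, b2): Player 1 can switch to Up (0 → 3). Not NE.
(Middle, b3): Player 1 can switch to Up (3 → 6). Not NE.
(The remaining 5 profiles each have a profitable deviation by the same check.)

Pure NE: (Up, b4)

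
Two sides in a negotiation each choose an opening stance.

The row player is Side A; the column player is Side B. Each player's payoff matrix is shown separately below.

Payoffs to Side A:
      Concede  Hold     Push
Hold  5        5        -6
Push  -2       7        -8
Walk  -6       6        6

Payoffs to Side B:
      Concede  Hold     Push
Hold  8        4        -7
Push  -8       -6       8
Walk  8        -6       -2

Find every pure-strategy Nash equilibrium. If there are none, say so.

The unique pure-strategy Nash equilibrium is (Hold, Concede).

Side A against Concede: payoffs 5, -2, -6 → best response Hold.
Side A against Hold: payoffs 5, 7, 6 → best response Push.
Side A against Push: payoffs -6, -8, 6 → best response Walk.
Side B against Hold: payoffs 8, 4, -7 → best response Concede.
Side B against Push: payoffs -8, -6, 8 → best response Push.
Side B against Walk: payoffs 8, -6, -2 → best response Concede.
Mutual best responses: (Hold, Concede).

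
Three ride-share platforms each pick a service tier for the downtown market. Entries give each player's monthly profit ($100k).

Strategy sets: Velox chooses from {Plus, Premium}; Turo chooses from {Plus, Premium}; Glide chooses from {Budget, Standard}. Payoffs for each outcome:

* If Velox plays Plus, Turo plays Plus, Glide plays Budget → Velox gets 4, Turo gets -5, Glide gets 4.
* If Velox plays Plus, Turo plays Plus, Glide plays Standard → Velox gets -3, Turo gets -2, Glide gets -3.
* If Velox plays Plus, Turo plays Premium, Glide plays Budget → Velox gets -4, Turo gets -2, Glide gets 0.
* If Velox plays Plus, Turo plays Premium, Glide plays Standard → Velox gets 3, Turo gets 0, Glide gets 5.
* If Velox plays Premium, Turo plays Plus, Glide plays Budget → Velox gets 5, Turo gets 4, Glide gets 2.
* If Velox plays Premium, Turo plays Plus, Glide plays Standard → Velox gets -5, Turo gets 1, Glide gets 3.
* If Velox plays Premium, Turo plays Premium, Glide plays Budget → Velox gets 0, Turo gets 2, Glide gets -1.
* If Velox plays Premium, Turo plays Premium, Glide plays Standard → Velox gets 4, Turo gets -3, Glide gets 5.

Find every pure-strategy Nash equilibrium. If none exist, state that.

This game has no pure Nash equilibrium.

Check each profile: it is a Nash equilibrium iff no player can strictly gain by switching unilaterally.
(Plus, Plus, Budget): Velox can switch to Premium (4 → 5). Not NE.
(Plus, Plus, Standard): Turo can switch to Premium (-2 → 0). Not NE.
(Plus, Premium, Budget): Velox can switch to Premium (-4 → 0). Not NE.
(Plus, Premium, Standard): Velox can switch to Premium (3 → 4). Not NE.
(Premium, Plus, Budget): Glide can switch to Standard (2 → 3). Not NE.
(Premium, Plus, Standard): Velox can switch to Plus (-5 → -3). Not NE.
(Premium, Premium, Budget): Turo can switch to Plus (2 → 4). Not NE.
(Premium, Premium, Standard): Turo can switch to Plus (-3 → 1). Not NE.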